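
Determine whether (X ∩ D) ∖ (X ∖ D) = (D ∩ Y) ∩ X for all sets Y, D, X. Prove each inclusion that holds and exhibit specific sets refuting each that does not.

(⟹) This inclusion fails. Take Y = ∅, D = {1}, X = {1}; then 1 ∈ (X ∩ D) ∖ (X ∖ D) but 1 ∉ (D ∩ Y) ∩ X.

(⟸) Let x ∈ (D ∩ Y) ∩ X. Then x ∈ Y ∩ D ∩ X, from which x ∈ (X ∩ D) ∖ (X ∖ D).

The sets are not equal: only the reverse inclusion holds.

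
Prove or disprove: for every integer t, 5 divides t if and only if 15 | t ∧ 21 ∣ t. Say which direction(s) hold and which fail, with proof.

(⟸) Suppose 15 ∣ t and 21 ∣ t. Any common multiple of 15 and 21 is a multiple of their lcm; here lcm(15, 21) = 15·21/gcd(15, 21) = 315/3 = 105, so 105 ∣ t. Since 5 ∣ 105, it follows that 5 ∣ t.

(⟹) This fails: take t = 5. Certainly 5 ∣ 5, but 15 ∤ 5.

Not equivalent: only (⇐) holds.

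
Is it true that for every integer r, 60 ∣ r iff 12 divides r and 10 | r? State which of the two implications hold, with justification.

Both directions hold; the statement is true.

(⟹) If 60 ∣ r, write r = 60q. Since 60 = 5·12, r = 12·(5q), so 12 ∣ r; and since 60 = 6·10, r = 10·(6q), so 10 ∣ r.

(⟸) Suppose 12 ∣ r and 10 ∣ r. Any common multiple of 12 and 10 is a multiple of their lcm; here lcm(12, 10) = 12·10/gcd(12, 10) = 120/2 = 60, so 60 ∣ r.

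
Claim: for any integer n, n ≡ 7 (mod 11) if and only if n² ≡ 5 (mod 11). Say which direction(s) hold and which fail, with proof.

(←) This fails: take n = 4. Then 4² = 16 ≡ 5 (mod 11), yet 4 ≡ 4 (mod 11), not 7.

(→) Suppose n ≡ 7 (mod 11). Write n = 11j + 7. Then (11j + 7)² = 121j² + 154j + 49 = 11(11j² + 14j + 4) + 5, so n² ≡ 5 (mod 11).

Not equivalent: only (⇒) holds.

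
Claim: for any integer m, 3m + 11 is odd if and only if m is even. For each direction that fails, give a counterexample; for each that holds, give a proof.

Equivalent; both directions hold.

[⇒] Suppose 3m + 11 is odd. Since 3 is odd, 3m and m have the same parity, so 3m + 11 ≡ m + 11 (mod 2). As 11 is odd, 3m + 11 is odd exactly when m is even. Thus m is even.

[⇐] Conversely, suppose m is even; write m = 2j. Then 3m + 11 = 3·(2j) + 11 = 2·3j + 11, which is odd.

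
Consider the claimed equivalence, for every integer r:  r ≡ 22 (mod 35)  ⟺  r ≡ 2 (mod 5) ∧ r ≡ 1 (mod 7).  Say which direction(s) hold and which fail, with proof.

Forward direction. Suppose r ≡ 22 (mod 35); write r = 35j + 22. Since 5 ∣ 35, reducing mod 5 gives r ≡ 22 ≡ 2 (mod 5); since 7 ∣ 35, reducing mod 7 gives r ≡ 22 ≡ 1 (mod 7).

Converse. If r ≡ 2 (mod 5) and r ≡ 1 (mod 7), then by the Chinese remainder theorem r ≡ 22 (mod 35). This is exactly r ≡ 22 (mod 35).

Both directions hold.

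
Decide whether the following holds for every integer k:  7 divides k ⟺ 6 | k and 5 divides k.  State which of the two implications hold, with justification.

[⇒] This fails: take k = 7. Certainly 7 ∣ 7, but 6 ∤ 7.

[⇐] This fails: take k = 30. Both 6 ∣ 30 and 5 ∣ 30, yet 30 is not a multiple of 7 (since 30 = 4·7 + 2), so 7 ∤ 30.

Both directions fail.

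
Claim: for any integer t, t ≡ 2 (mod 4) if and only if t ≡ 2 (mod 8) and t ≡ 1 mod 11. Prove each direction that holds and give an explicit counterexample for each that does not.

The forward direction fails; the converse holds.

Forward direction. This fails: t = 2 gives 2 ≡ 2 (mod 4) but 2 ≡ 2 (mod 11), so the conjunction on the right does not hold.

Converse. If t ≡ 2 (mod 8) and t ≡ 1 (mod 11), then by the Chinese remainder theorem t ≡ 34 (mod 88). Since 34 ≡ 2 (mod 4) and 4 ∣ 88, we get t ≡ 2 (mod 4).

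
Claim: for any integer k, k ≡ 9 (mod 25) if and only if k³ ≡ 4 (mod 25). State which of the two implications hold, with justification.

The biconditional holds.

(→) Suppose k ≡ 9 (mod 25). Write k = 25j + 9. Then (25j + 9)³ = 15625j³ + 16875j² + 6075j + 729 = 25(625j³ + 675j² + 243j + 29) + 4, so k³ ≡ 4 (mod 25).

(←) Conversely, suppose k³ ≡ 4 (mod 25). The only residue r in {0, …, 24} with r³ ≡ 4 (mod 25) is r = 9, so k ≡ 9 (mod 25).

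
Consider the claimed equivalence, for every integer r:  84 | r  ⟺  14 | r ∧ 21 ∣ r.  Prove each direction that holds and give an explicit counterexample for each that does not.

[⇒] If 84 ∣ r, write r = 84q. Since 84 = 6·14, r = 14·(6q), so 14 ∣ r; and since 84 = 4·21, r = 21·(4q), so 21 ∣ r.

[⇐] This fails: take r = 42. Both 14 ∣ 42 and 21 ∣ 42, yet 42 is not a multiple of 84 (since 42 = 0·84 + 42), so 84 ∤ 42.

The forward direction holds; the converse fails.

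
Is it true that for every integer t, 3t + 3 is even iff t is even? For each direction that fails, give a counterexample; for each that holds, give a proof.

Neither direction holds.

(→) This fails: t = 1 gives 3t + 3 = 6, which is even, but 1 is odd, not even.

(←) This also fails: t = 0 is even, but 3t + 3 = 3 is odd, not even.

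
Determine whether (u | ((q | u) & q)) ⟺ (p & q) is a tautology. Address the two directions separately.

Not equivalent: only (⇐) holds.

(→) This fails. Under p = F, q = T, u = F, the left side is true but the right side is false.

(←) Assume the antecedent. If p is true, the antecedent forces (p = T, q = T, u = F) or (p = T, q = T, u = T), and u | ((q | u) & q) holds there. If p is false, the antecedent cannot hold. Either way u | ((q | u) & q) holds.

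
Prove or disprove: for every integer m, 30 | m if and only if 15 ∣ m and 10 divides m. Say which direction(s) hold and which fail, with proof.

(⇒) If 30 ∣ m, write m = 30q. Since 30 = 2·15, m = 15·(2q), so 15 ∣ m; and since 30 = 3·10, m = 10·(3q), so 10 ∣ m.

(⇐) Suppose 15 ∣ m and 10 ∣ m. Any common multiple of 15 and 10 is a multiple of their lcm; here lcm(15, 10) = 15·10/gcd(15, 10) = 150/5 = 30, so 30 ∣ m.

Both directions hold; the statement is true.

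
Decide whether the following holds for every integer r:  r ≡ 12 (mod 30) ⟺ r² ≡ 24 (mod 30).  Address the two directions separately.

Forward direction. Suppose r ≡ 12 (mod 30). Write r = 30j + 12. Then (30j + 12)² = 900j² + 720j + 144 = 30(30j² + 24j + 4) + 24, so r² ≡ 24 (mod 30).

Converse. This fails: take r = 18. Then 18² = 324 ≡ 24 (mod 30), yet 18 ≡ 18 (mod 30), not 12.

The forward direction holds; the converse fails.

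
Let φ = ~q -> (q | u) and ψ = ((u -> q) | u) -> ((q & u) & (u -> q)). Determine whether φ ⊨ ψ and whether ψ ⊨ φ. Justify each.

(→) This fails. Under q = T, u = F, the left side is true but the right side is false.

(←) Assume the antecedent. If q is true, ~q -> (q | u) reduces to true regardless of the other variables. If q is false, the antecedent cannot hold. Either way ~q -> (q | u) holds.

Only the converse holds.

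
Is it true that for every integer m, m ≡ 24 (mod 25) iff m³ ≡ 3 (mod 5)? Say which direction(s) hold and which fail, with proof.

(→) This fails: take m = 24. Then 24 ≡ 24 (mod 25), but 24³ = 13824 ≡ 4 (mod 5), not 3.

(←) This fails: take m = 2. Then 2³ = 8 ≡ 3 (mod 5), yet 2 ≡ 2 (mod 25), not 24.

Neither implication holds.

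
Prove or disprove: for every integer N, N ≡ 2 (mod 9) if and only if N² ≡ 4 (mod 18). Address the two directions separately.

Neither implication holds.

(→) This fails: take N = 11. Then 11 ≡ 2 (mod 9), but 11² = 121 ≡ 13 (mod 18), not 4.

(←) This fails: take N = 16. Then 16² = 256 ≡ 4 (mod 18), yet 16 ≡ 7 (mod 9), not 2.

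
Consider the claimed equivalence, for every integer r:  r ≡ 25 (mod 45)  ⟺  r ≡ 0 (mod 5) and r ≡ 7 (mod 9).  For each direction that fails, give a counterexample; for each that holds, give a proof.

The biconditional holds.

(⟹) Suppose r ≡ 25 (mod 45); write r = 45j + 25. Since 5 ∣ 45, reducing mod 5 gives r ≡ 25 ≡ 0 (mod 5); since 9 ∣ 45, reducing mod 9 gives r ≡ 25 ≡ 7 (mod 9).

(⟸) Conversely, if r ≡ 0 (mod 5) and r ≡ 7 (mod 9), then by the Chinese remainder theorem r ≡ 25 (mod 45). This is exactly r ≡ 25 (mod 45).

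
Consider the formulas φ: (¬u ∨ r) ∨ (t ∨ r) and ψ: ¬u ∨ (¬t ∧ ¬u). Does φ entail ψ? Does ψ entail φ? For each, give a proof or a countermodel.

(⇒) fails; (⇐) holds.

[⇒] This fails. Under t = T, r = F, u = T, the left side is true but the right side is false.

[⇐] Assume the antecedent. If t is true, (¬u ∨ r) ∨ (t ∨ r) reduces to true regardless of the other variables. If t is false, the antecedent forces (t = F, r = F, u = F) or (t = F, r = T, u = F), and (¬u ∨ r) ∨ (t ∨ r) holds there. Either way (¬u ∨ r) ∨ (t ∨ r) holds.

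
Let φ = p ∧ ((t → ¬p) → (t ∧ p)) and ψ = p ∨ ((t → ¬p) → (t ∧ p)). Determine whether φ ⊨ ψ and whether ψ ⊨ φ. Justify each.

[⇒] Assume the antecedent. If p is true, p ∨ ((t → ¬p) → (t ∧ p)) reduces to true regardless of the other variables. If p is false, the antecedent cannot hold. Either way p ∨ ((t → ¬p) → (t ∧ p)) holds.

[⇐] This fails. Under p = T, t = F, the left side is false but the right side is true.

Only the forward implication holds.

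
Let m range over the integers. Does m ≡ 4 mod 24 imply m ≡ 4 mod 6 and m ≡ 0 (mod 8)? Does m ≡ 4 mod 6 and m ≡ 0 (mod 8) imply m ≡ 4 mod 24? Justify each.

Forward direction. This fails: m = 4 gives 4 ≡ 4 (mod 24) but 4 ≡ 4 (mod 8), so the conjunction on the right does not hold.

Converse. This fails: m = 16 satisfies both congruences on the right (16 ≡ 4 mod 6 and 16 ≡ 0 mod 8) yet 16 ≡ 16 (mod 24), not 4.

Neither direction holds.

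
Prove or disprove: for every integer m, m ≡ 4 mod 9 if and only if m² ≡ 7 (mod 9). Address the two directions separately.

The forward direction holds; the converse fails.

Converse. This fails: take m = 5. Then 5² = 25 ≡ 7 (mod 9), yet 5 ≡ 5 (mod 9), not 4.

Forward direction. Suppose m ≡ 4 mod 9. Write m = 9j + 4. Then (9j + 4)² = 81j² + 72j + 16 = 9(9j² + 8j + 1) + 7, so m² ≡ 7 (mod 9).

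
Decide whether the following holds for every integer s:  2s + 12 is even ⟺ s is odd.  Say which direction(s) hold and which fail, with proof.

Only the converse holds.

[⇒] This fails: take s = 6. Then 2s + 12 = 24, which is even, yet s = 6 is even, not odd.

[⇐] Suppose s is odd. Since 2 is even, 2s is even for every s, so 2s + 12 has the same parity as 12, which is even. Hence 2s + 12 is even.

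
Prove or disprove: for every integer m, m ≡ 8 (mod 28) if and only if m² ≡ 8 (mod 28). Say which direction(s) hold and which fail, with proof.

(⇒) Suppose m ≡ 8 (mod 28). Write m = 28j + 8. Then (28j + 8)² = 784j² + 448j + 64 = 28(28j² + 16j + 2) + 8, so m² ≡ 8 (mod 28).

(⇐) This fails: take m = 6. Then 6² = 36 ≡ 8 (mod 28), yet 6 ≡ 6 (mod 28), not 8.

Not equivalent: only (⇒) holds.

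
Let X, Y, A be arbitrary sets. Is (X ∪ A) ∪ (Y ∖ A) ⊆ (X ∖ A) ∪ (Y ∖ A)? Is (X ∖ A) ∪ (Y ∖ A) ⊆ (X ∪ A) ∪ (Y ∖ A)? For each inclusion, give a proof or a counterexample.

(⟸) Let x ∈ (X ∖ A) ∪ (Y ∖ A). Then either x ∈ X and x ∉ Y, A; or x ∈ Y and x ∉ X, A; or x ∈ X ∩ Y and x ∉ A. In each case x ∈ (X ∪ A) ∪ (Y ∖ A), so (X ∖ A) ∪ (Y ∖ A) ⊆ (X ∪ A) ∪ (Y ∖ A).

(⟹) This inclusion fails. Take X = ∅, Y = ∅, A = {1}; then 1 ∈ (X ∪ A) ∪ (Y ∖ A) but 1 ∉ (X ∖ A) ∪ (Y ∖ A).

(⊆) fails; (⊇) holds.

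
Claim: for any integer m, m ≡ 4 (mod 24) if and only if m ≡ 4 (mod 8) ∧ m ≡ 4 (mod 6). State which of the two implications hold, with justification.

Both implications hold.

(→) Suppose m ≡ 4 (mod 24); write m = 24j + 4. Since 8 ∣ 24, reducing mod 8 gives m ≡ 4 (mod 8); since 6 ∣ 24, reducing mod 6 gives m ≡ 4 (mod 6).

(←) Conversely, if m ≡ 4 (mod 8) and m ≡ 4 (mod 6), then by the Chinese remainder theorem m ≡ 4 (mod 24). This is exactly m ≡ 4 (mod 24).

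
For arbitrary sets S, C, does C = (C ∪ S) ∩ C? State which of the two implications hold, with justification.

(⊆) Let x ∈ C. Then either x ∈ C and x ∉ S; or x ∈ S ∩ C. In each case x ∈ (C ∪ S) ∩ C, so C ⊆ (C ∪ S) ∩ C.

(⊇) Let x ∈ (C ∪ S) ∩ C. Then either x ∈ C and x ∉ S; or x ∈ S ∩ C. In each case x ∈ C, so (C ∪ S) ∩ C ⊆ C.

Both inclusions hold; the sets are equal.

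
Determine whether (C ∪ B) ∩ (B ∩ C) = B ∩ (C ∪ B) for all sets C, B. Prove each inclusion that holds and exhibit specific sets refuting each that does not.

(⊆) Let x ∈ (C ∪ B) ∩ (B ∩ C). Then x ∈ C ∩ B, from which x ∈ B ∩ (C ∪ B).

(⊇) This inclusion fails. Take C = ∅, B = {1}; then 1 ∈ B ∩ (C ∪ B) but 1 ∉ (C ∪ B) ∩ (B ∩ C).

Only the forward inclusion holds.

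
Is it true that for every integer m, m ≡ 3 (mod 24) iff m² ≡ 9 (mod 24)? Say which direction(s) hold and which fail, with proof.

(→) Suppose m ≡ 3 (mod 24). Write m = 24j + 3. Then (24j + 3)² = 576j² + 144j + 9 = 24(24j² + 6j) + 9, so m² ≡ 9 (mod 24).

(←) This fails: take m = 9. Then 9² = 81 ≡ 9 (mod 24), yet 9 ≡ 9 (mod 24), not 3.

Not equivalent: only (⇒) holds.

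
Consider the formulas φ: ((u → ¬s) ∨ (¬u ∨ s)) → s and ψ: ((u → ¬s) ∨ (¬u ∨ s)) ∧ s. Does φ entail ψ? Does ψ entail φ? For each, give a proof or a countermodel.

(⟸) Assume the antecedent. If s is true, ((u → ¬s) ∨ (¬u ∨ s)) → s reduces to true regardless of the other variables. If s is false, the antecedent cannot hold. Either way ((u → ¬s) ∨ (¬u ∨ s)) → s holds.

(⟹) Assume the antecedent. If s is true, ((u → ¬s) ∨ (¬u ∨ s)) ∧ s reduces to true regardless of the other variables. If s is false, the antecedent cannot hold. Either way ((u → ¬s) ∨ (¬u ∨ s)) ∧ s holds.

Both directions hold; the statement is true.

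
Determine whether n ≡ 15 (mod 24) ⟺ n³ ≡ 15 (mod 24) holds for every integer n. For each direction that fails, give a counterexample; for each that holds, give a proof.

Both implications hold.

(→) Suppose n ≡ 15 (mod 24). Write n = 24j + 15. Then (24j + 15)³ = 13824j³ + 25920j² + 16200j + 3375 = 24(576j³ + 1080j² + 675j + 140) + 15, so n³ ≡ 15 (mod 24).

(←) Conversely, suppose n³ ≡ 15 (mod 24). The only residue r in {0, …, 23} with r³ ≡ 15 (mod 24) is r = 15, so n ≡ 15 (mod 24).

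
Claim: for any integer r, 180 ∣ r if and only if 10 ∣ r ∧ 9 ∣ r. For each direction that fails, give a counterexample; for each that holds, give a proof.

The forward direction holds; the converse fails.

[⇒] If 180 ∣ r, write r = 180q. Since 180 = 18·10, r = 10·(18q), so 10 ∣ r; and since 180 = 20·9, r = 9·(20q), so 9 ∣ r.

[⇐] This fails: take r = 90. Both 10 ∣ 90 and 9 ∣ 90, yet 90 is not a multiple of 180 (since 90 = 0·180 + 90), so 180 ∤ 90.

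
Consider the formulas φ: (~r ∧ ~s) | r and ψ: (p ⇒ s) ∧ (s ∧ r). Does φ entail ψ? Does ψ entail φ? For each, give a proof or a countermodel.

(⇒) This fails. Under r = F, s = F, p = F, the left side is true but the right side is false.

(⇐) Assume the antecedent. If r is true, (~r ∧ ~s) | r reduces to true regardless of the other variables. If r is false, the antecedent cannot hold. Either way (~r ∧ ~s) | r holds.

Only the converse holds.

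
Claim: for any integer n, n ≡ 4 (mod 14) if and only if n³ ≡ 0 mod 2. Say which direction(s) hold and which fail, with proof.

(→) Suppose n ≡ 4 (mod 14). Then n³ ≡ 4³ = 64 (mod 14), and since 2 ∣ 14, also n³ ≡ 0 (mod 2).

(←) This fails: take n = 0. Then 0³ = 0 ≡ 0 (mod 2), yet 0 ≡ 0 (mod 14), not 4.

(⇒) holds; (⇐) fails.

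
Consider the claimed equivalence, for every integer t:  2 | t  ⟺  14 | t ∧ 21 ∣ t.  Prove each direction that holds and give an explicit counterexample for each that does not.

Only the reverse direction holds.

(⇐) Suppose 14 ∣ t and 21 ∣ t. Any common multiple of 14 and 21 is a multiple of their lcm; here lcm(14, 21) = 14·21/gcd(14, 21) = 294/7 = 42, so 42 ∣ t. Since 2 ∣ 42, it follows that 2 ∣ t.

(⇒) This fails: take t = 2. Certainly 2 ∣ 2, but 14 ∤ 2.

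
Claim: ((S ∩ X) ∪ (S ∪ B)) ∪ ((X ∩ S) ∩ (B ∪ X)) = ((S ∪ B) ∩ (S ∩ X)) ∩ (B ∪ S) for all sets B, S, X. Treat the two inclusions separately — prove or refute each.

(⊇) Let x ∈ ((S ∪ B) ∩ (S ∩ X)) ∩ (B ∪ S). Then either x ∈ S ∩ X and x ∉ B; or x ∈ B ∩ S ∩ X. In each case x ∈ ((S ∩ X) ∪ (S ∪ B)) ∪ ((X ∩ S) ∩ (B ∪ X)), so ((S ∪ B) ∩ (S ∩ X)) ∩ (B ∪ S) ⊆ ((S ∩ X) ∪ (S ∪ B)) ∪ ((X ∩ S) ∩ (B ∪ X)).

(⊆) This inclusion fails. Take B = {1}, S = ∅, X = ∅; then 1 ∈ ((S ∩ X) ∪ (S ∪ B)) ∪ ((X ∩ S) ∩ (B ∪ X)) but 1 ∉ ((S ∪ B) ∩ (S ∩ X)) ∩ (B ∪ S).

(⊆) fails; (⊇) holds.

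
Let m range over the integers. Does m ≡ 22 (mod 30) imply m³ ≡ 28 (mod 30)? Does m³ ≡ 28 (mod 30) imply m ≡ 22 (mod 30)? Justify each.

(⇒) Suppose m ≡ 22 (mod 30). Write m = 30j + 22. Then (30j + 22)³ = 27000j³ + 59400j² + 43560j + 10648 = 30(900j³ + 1980j² + 1452j + 354) + 28, so m³ ≡ 28 (mod 30).

(⇐) Conversely, suppose m³ ≡ 28 (mod 30). The only residue r in {0, …, 29} with r³ ≡ 28 (mod 30) is r = 22, so m ≡ 22 (mod 30).

The biconditional holds.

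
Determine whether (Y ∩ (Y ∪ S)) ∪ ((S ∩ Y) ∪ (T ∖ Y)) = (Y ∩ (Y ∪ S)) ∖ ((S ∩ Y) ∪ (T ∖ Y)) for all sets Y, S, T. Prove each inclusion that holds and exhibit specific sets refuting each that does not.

The sets are not equal: only the reverse inclusion holds.

(⟹) This inclusion fails. Take Y = {1}, S = {1}, T = ∅; then 1 ∈ (Y ∩ (Y ∪ S)) ∪ ((S ∩ Y) ∪ (T ∖ Y)) but 1 ∉ (Y ∩ (Y ∪ S)) ∖ ((S ∩ Y) ∪ (T ∖ Y)).

(⟸) Let x ∈ (Y ∩ (Y ∪ S)) ∖ ((S ∩ Y) ∪ (T ∖ Y)). Then either x ∈ Y and x ∉ S, T; or x ∈ Y ∩ T and x ∉ S. In each case x ∈ (Y ∩ (Y ∪ S)) ∪ ((S ∩ Y) ∪ (T ∖ Y)), so (Y ∩ (Y ∪ S)) ∖ ((S ∩ Y) ∪ (T ∖ Y)) ⊆ (Y ∩ (Y ∪ S)) ∪ ((S ∩ Y) ∪ (T ∖ Y)).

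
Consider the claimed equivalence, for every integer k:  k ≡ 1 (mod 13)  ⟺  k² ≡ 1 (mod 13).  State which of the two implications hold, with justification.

Not equivalent: only (⇒) holds.

(⟸) This fails: take k = 12. Then 12² = 144 ≡ 1 (mod 13), yet 12 ≡ 12 (mod 13), not 1.

(⟹) Suppose k ≡ 1 (mod 13). Write k = 13j + 1. Then (13j + 1)² = 169j² + 26j + 1 = 13(13j² + 2j) + 1, so k² ≡ 1 (mod 13).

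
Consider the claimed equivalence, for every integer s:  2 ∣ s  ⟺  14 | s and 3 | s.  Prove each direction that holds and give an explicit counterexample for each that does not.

(→) This fails: take s = 2. Certainly 2 ∣ 2, but 14 ∤ 2.

(←) Suppose 14 ∣ s and 3 ∣ s. Any common multiple of 14 and 3 is a multiple of their lcm; here gcd(14, 3) = 1, so lcm(14, 3) = 14·3 = 42, so 42 ∣ s. Since 2 ∣ 42, it follows that 2 ∣ s.

(⇒) fails; (⇐) holds.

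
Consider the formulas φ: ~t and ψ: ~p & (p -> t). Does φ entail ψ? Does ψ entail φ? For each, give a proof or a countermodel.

(⟹) This fails. Under p = T, t = F, the left side is true but the right side is false.

(⟸) This fails. Under p = F, t = T, the left side is false but the right side is true.

Neither implication holds.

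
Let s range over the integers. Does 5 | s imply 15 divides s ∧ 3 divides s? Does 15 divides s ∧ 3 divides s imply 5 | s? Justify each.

Only the converse holds.

(⇒) This fails: take s = 5. Certainly 5 ∣ 5, but 15 ∤ 5.

(⇐) Suppose 15 ∣ s and 3 ∣ s. Any common multiple of 15 and 3 is a multiple of their lcm; here lcm(15, 3) = 15·3/gcd(15, 3) = 45/3 = 15, so 15 ∣ s. Since 5 ∣ 15, it follows that 5 ∣ s.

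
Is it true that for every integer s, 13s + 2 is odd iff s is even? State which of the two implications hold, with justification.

(⟹) This fails: s = 3 gives 13s + 2 = 41, which is odd, but 3 is odd, not even.

(⟸) This also fails: s = 6 is even, but 13s + 2 = 80 is even, not odd.

(⇒) fails and (⇐) fails.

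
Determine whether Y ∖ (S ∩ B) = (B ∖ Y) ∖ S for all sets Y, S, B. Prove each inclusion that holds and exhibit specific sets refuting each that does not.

(⊆) This inclusion fails. Take Y = {1}, S = ∅, B = ∅; then 1 ∈ Y ∖ (S ∩ B) but 1 ∉ (B ∖ Y) ∖ S.

(⊇) This inclusion fails. Take Y = ∅, S = ∅, B = {1}; then 1 ∈ (B ∖ Y) ∖ S but 1 ∉ Y ∖ (S ∩ B).

Neither inclusion holds.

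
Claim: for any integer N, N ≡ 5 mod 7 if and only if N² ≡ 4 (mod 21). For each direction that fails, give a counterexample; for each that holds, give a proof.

(⇒) This fails: take N = 12. Then 12 ≡ 5 (mod 7), but 12² = 144 ≡ 18 (mod 21), not 4.

(⇐) This fails: take N = 2. Then 2² = 4 ≡ 4 (mod 21), yet 2 ≡ 2 (mod 7), not 5.

Both directions fail.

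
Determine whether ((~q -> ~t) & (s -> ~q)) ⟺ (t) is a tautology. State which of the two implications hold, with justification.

Forward direction. This fails. Under q = F, t = F, s = F, the left side is true but the right side is false.

Converse. This fails. Under q = F, t = T, s = F, the left side is false but the right side is true.

(⇒) fails and (⇐) fails.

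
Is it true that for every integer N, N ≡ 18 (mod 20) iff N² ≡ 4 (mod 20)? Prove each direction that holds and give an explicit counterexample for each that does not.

Forward direction. Suppose N ≡ 18 (mod 20). Write N = 20j + 18. Then (20j + 18)² = 400j² + 720j + 324 = 20(20j² + 36j + 16) + 4, so N² ≡ 4 (mod 20).

Converse. This fails: take N = 2. Then 2² = 4 ≡ 4 (mod 20), yet 2 ≡ 2 (mod 20), not 18.

Only the forward direction holds.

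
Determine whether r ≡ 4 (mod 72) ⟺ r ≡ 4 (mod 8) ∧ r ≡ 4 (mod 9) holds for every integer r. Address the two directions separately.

Both implications hold.

(⇒) Suppose r ≡ 4 (mod 72); write r = 72j + 4. Since 8 ∣ 72, reducing mod 8 gives r ≡ 4 (mod 8); since 9 ∣ 72, reducing mod 9 gives r ≡ 4 (mod 9).

(⇐) Conversely, if r ≡ 4 (mod 8) and r ≡ 4 (mod 9), then by the Chinese remainder theorem r ≡ 4 (mod 72). This is exactly r ≡ 4 (mod 72).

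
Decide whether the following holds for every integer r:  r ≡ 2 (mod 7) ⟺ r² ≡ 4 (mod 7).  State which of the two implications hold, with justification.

(⇒) Suppose r ≡ 2 (mod 7). Write r = 7j + 2. Then (7j + 2)² = 49j² + 28j + 4 = 7(7j² + 4j) + 4, so r² ≡ 4 (mod 7).

(⇐) This fails: take r = 5. Then 5² = 25 ≡ 4 (mod 7), yet 5 ≡ 5 (mod 7), not 2.

Only the forward implication holds.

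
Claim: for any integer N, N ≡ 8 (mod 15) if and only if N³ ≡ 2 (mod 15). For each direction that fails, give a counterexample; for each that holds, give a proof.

Both directions hold; the statement is true.

Converse. Suppose N³ ≡ 2 (mod 15). The only residue r in {0, …, 14} with r³ ≡ 2 (mod 15) is r = 8, so N ≡ 8 (mod 15).

Forward direction. Suppose N ≡ 8 (mod 15). Write N = 15j + 8. Then (15j + 8)³ = 3375j³ + 5400j² + 2880j + 512 = 15(225j³ + 360j² + 192j + 34) + 2, so N³ ≡ 2 (mod 15).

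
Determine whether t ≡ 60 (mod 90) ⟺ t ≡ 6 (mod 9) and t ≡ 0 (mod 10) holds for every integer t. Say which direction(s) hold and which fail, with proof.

(→) Suppose t ≡ 60 (mod 90); write t = 90j + 60. Since 9 ∣ 90, reducing mod 9 gives t ≡ 60 ≡ 6 (mod 9); since 10 ∣ 90, reducing mod 10 gives t ≡ 60 ≡ 0 (mod 10).

(←) Conversely, if t ≡ 6 (mod 9) and t ≡ 0 (mod 10), then by the Chinese remainder theorem t ≡ 60 (mod 90). This is exactly t ≡ 60 (mod 90).

Both directions hold.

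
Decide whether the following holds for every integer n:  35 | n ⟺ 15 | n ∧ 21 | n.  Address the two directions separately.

(→) This fails: take n = 35. Certainly 35 ∣ 35, but 15 ∤ 35.

(←) Suppose 15 ∣ n and 21 ∣ n. Any common multiple of 15 and 21 is a multiple of their lcm; here lcm(15, 21) = 15·21/gcd(15, 21) = 315/3 = 105, so 105 ∣ n. Since 35 ∣ 105, it follows that 35 ∣ n.

The forward direction fails; the converse holds.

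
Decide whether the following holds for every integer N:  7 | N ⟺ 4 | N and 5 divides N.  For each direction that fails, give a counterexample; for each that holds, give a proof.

Neither direction holds.

(⇒) This fails: take N = 7. Certainly 7 ∣ 7, but 4 ∤ 7.

(⇐) This fails: take N = 20. Both 4 ∣ 20 and 5 ∣ 20, yet 20 is not a multiple of 7 (since 20 = 2·7 + 6), so 7 ∤ 20.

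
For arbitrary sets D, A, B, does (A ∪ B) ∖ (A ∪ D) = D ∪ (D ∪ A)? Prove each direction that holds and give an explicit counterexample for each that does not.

(⊆) This inclusion fails. Take D = ∅, A = ∅, B = {1}; then 1 ∈ (A ∪ B) ∖ (A ∪ D) but 1 ∉ D ∪ (D ∪ A).

(⊇) This inclusion fails. Take D = {1}, A = ∅, B = ∅; then 1 ∈ D ∪ (D ∪ A) but 1 ∉ (A ∪ B) ∖ (A ∪ D).

Neither inclusion holds.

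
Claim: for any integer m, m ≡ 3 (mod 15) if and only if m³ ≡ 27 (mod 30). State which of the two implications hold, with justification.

Only the converse holds.

(⟹) This fails: take m = 18. Then 18 ≡ 3 (mod 15), but 18³ = 5832 ≡ 12 (mod 30), not 27.

(⟸) Conversely, the residues r modulo 30 with r³ ≡ 27 (mod 30) are exactly {3}, and each is ≡ 3 (mod 15).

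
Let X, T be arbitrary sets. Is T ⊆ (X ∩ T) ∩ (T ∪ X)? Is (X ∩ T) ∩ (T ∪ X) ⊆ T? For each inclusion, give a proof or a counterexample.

(⊆) fails; (⊇) holds.

(⟹) This inclusion fails. Take X = ∅, T = {1}; then 1 ∈ T but 1 ∉ (X ∩ T) ∩ (T ∪ X).

(⟸) Let x ∈ (X ∩ T) ∩ (T ∪ X). Then x ∈ X ∩ T, from which x ∈ T.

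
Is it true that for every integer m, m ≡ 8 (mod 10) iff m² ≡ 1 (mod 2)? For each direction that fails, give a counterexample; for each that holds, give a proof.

(⟹) This fails: take m = 8. Then 8 ≡ 8 (mod 10), but 8² = 64 ≡ 0 (mod 2), not 1.

(⟸) This fails: take m = 1. Then 1² = 1 ≡ 1 (mod 2), yet 1 ≡ 1 (mod 10), not 8.

(⇒) fails and (⇐) fails.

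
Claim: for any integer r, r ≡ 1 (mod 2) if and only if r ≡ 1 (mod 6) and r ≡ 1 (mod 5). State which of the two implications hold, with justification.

[⇐] If r ≡ 1 (mod 6) and r ≡ 1 (mod 5), then by the Chinese remainder theorem r ≡ 1 (mod 30). Since 1 ≡ 1 (mod 2) and 2 ∣ 30, we get r ≡ 1 (mod 2).

[⇒] This fails: r = 3 gives 3 ≡ 1 (mod 2) but 3 ≡ 3 (mod 6), so the conjunction on the right does not hold.

(⇒) fails; (⇐) holds.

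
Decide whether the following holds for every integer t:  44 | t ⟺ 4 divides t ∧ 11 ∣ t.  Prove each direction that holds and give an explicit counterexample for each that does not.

[⇒] If 44 ∣ t, write t = 44q. Since 44 = 11·4, t = 4·(11q), so 4 ∣ t; and since 44 = 4·11, t = 11·(4q), so 11 ∣ t.

[⇐] Suppose 4 ∣ t and 11 ∣ t. Any common multiple of 4 and 11 is a multiple of their lcm; here gcd(4, 11) = 1, so lcm(4, 11) = 4·11 = 44, so 44 ∣ t.

The biconditional holds.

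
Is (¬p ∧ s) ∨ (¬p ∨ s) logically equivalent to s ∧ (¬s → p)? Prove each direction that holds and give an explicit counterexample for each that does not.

Converse. Assume the antecedent. If p is true, the antecedent forces (p = T, s = T), and (¬p ∧ s) ∨ (¬p ∨ s) holds there. If p is false, (¬p ∧ s) ∨ (¬p ∨ s) reduces to true regardless of the other variables. Either way (¬p ∧ s) ∨ (¬p ∨ s) holds.

Forward direction. This fails. Under p = F, s = F, the left side is true but the right side is false.

Not equivalent: only (⇐) holds.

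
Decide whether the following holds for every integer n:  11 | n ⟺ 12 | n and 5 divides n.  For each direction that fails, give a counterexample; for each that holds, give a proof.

Forward direction. This fails: take n = 11. Certainly 11 ∣ 11, but 12 ∤ 11.

Converse. This fails: take n = 60. Both 12 ∣ 60 and 5 ∣ 60, yet 60 is not a multiple of 11 (since 60 = 5·11 + 5), so 11 ∤ 60.

Neither implication holds.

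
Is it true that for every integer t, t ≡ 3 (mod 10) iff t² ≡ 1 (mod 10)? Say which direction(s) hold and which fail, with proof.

(→) This fails: take t = 3. Then 3 ≡ 3 (mod 10), but 3² = 9 ≡ 9 (mod 10), not 1.

(←) This fails: take t = 1. Then 1² = 1 ≡ 1 (mod 10), yet 1 ≡ 1 (mod 10), not 3.

Neither implication holds.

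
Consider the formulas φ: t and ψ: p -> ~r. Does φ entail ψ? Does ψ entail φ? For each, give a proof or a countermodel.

(→) This fails. Under p = T, r = T, t = T, the left side is true but the right side is false.

(←) This fails. Under p = F, r = F, t = F, the left side is false but the right side is true.

Neither implication holds.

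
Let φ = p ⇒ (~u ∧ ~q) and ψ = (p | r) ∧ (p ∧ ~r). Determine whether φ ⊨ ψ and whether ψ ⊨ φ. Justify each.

[⇒] This fails. Under r = F, u = F, q = F, p = F, the left side is true but the right side is false.

[⇐] This fails. Under r = F, u = T, q = F, p = T, the left side is false but the right side is true.

Neither implication holds.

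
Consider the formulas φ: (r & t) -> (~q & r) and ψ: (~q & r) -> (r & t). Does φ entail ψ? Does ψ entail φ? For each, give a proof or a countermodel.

(⇒) fails and (⇐) fails.

(→) This fails. Under r = T, q = F, t = F, the left side is true but the right side is false.

(←) This fails. Under r = T, q = T, t = T, the left side is false but the right side is true.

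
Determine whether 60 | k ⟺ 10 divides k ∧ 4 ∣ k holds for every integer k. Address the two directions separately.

Forward direction. If 60 ∣ k, write k = 60q. Since 60 = 6·10, k = 10·(6q), so 10 ∣ k; and since 60 = 15·4, k = 4·(15q), so 4 ∣ k.

Converse. This fails: take k = 20. Both 10 ∣ 20 and 4 ∣ 20, yet 20 is not a multiple of 60 (since 20 = 0·60 + 20), so 60 ∤ 20.

(⇒) holds; (⇐) fails.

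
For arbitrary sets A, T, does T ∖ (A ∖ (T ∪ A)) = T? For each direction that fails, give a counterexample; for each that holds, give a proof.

(⟹) Let x ∈ T ∖ (A ∖ (T ∪ A)). Then either x ∈ T and x ∉ A; or x ∈ A ∩ T. In each case x ∈ T, so T ∖ (A ∖ (T ∪ A)) ⊆ T.

(⟸) Let x ∈ T. Then either x ∈ T and x ∉ A; or x ∈ A ∩ T. In each case x ∈ T ∖ (A ∖ (T ∪ A)), so T ⊆ T ∖ (A ∖ (T ∪ A)).

The two sets are equal.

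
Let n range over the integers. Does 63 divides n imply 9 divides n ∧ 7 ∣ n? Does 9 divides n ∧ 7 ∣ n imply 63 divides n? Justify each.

Equivalent; both directions hold.

(←) Suppose 9 ∣ n and 7 ∣ n. Any common multiple of 9 and 7 is a multiple of their lcm; here gcd(9, 7) = 1, so lcm(9, 7) = 9·7 = 63, so 63 ∣ n.

(→) If 63 ∣ n, write n = 63q. Since 63 = 7·9, n = 9·(7q), so 9 ∣ n; and since 63 = 9·7, n = 7·(9q), so 7 ∣ n.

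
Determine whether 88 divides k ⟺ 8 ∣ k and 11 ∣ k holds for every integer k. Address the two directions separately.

Forward direction. If 88 ∣ k, write k = 88q. Since 88 = 11·8, k = 8·(11q), so 8 ∣ k; and since 88 = 8·11, k = 11·(8q), so 11 ∣ k.

Converse. Suppose 8 ∣ k and 11 ∣ k. Any common multiple of 8 and 11 is a multiple of their lcm; here gcd(8, 11) = 1, so lcm(8, 11) = 8·11 = 88, so 88 ∣ k.

Both directions hold.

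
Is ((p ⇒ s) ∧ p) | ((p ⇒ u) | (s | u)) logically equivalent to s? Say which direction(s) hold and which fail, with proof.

Forward direction. This fails. Under s = F, u = F, p = F, the left side is true but the right side is false.

Converse. Assume the antecedent. If s is true, the consequent reduces to true regardless of the other variables. If s is false, the antecedent cannot hold. Either way the consequent holds.

The forward direction fails; the converse holds.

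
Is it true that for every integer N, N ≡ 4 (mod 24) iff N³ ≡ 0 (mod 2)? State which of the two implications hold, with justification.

(⇒) holds; (⇐) fails.

(⇒) Suppose N ≡ 4 (mod 24). Then N³ ≡ 4³ = 64 (mod 24), and since 2 ∣ 24, also N³ ≡ 0 (mod 2).

(⇐) This fails: take N = 0. Then 0³ = 0 ≡ 0 (mod 2), yet 0 ≡ 0 (mod 24), not 4.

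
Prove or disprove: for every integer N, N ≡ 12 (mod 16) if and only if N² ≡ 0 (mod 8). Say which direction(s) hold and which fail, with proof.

(⇒) holds; (⇐) fails.

(⟹) Suppose N ≡ 12 (mod 16). Then N² ≡ 12² = 144 (mod 16), and since 8 ∣ 16, also N² ≡ 0 (mod 8).

(⟸) This fails: take N = 0. Then 0² = 0 ≡ 0 (mod 8), yet 0 ≡ 0 (mod 16), not 12.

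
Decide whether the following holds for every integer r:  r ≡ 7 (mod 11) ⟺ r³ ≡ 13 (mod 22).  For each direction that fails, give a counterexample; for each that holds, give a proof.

The forward direction fails; the converse holds.

(⇒) This fails: take r = 18. Then 18 ≡ 7 (mod 11), but 18³ = 5832 ≡ 2 (mod 22), not 13.

(⇐) Conversely, the residues r modulo 22 with r³ ≡ 13 (mod 22) are exactly {7}, and each is ≡ 7 (mod 11).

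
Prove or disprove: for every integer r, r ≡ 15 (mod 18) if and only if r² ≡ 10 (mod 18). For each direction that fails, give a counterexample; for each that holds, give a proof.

(⇒) This fails: take r = 15. Then 15 ≡ 15 (mod 18), but 15² = 225 ≡ 9 (mod 18), not 10.

(⇐) This fails: take r = 8. Then 8² = 64 ≡ 10 (mod 18), yet 8 ≡ 8 (mod 18), not 15.

(⇒) fails and (⇐) fails.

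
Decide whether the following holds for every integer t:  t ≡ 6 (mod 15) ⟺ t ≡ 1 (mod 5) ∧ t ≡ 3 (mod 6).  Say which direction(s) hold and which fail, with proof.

(⇒) fails; (⇐) holds.

(⟹) This fails: t = 6 gives 6 ≡ 6 (mod 15) but 6 ≡ 0 (mod 6), so the conjunction on the right does not hold.

(⟸) Conversely, if t ≡ 1 (mod 5) and t ≡ 3 (mod 6), then by the Chinese remainder theorem t ≡ 21 (mod 30). Since 21 ≡ 6 (mod 15) and 15 ∣ 30, we get t ≡ 6 (mod 15).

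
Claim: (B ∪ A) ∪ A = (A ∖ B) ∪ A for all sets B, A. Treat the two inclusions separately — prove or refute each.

(⊇) Let x ∈ (A ∖ B) ∪ A. Then either x ∈ A and x ∉ B; or x ∈ B ∩ A. In each case x ∈ (B ∪ A) ∪ A, so (A ∖ B) ∪ A ⊆ (B ∪ A) ∪ A.

(⊆) This inclusion fails. Take B = {1}, A = ∅; then 1 ∈ (B ∪ A) ∪ A but 1 ∉ (A ∖ B) ∪ A.

(⊆) fails; (⊇) holds.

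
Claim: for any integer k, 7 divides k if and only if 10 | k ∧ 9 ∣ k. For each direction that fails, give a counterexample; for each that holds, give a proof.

(⇒) This fails: take k = 7. Certainly 7 ∣ 7, but 10 ∤ 7.

(⇐) This fails: take k = 90. Both 10 ∣ 90 and 9 ∣ 90, yet 90 is not a multiple of 7 (since 90 = 12·7 + 6), so 7 ∤ 90.

(⇒) fails and (⇐) fails.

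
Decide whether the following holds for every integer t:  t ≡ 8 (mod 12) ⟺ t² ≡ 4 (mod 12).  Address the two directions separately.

The forward direction holds; the converse fails.

Converse. This fails: take t = 2. Then 2² = 4 ≡ 4 (mod 12), yet 2 ≡ 2 (mod 12), not 8.

Forward direction. Suppose t ≡ 8 (mod 12). Write t = 12j + 8. Then (12j + 8)² = 144j² + 192j + 64 = 12(12j² + 16j + 5) + 4, so t² ≡ 4 (mod 12).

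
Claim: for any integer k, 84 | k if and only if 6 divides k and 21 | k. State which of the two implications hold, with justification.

Only the forward direction holds.

(⇒) If 84 ∣ k, write k = 84q. Since 84 = 14·6, k = 6·(14q), so 6 ∣ k; and since 84 = 4·21, k = 21·(4q), so 21 ∣ k.

(⇐) This fails: take k = 42. Both 6 ∣ 42 and 21 ∣ 42, yet 42 is not a multiple of 84 (since 42 = 0·84 + 42), so 84 ∤ 42.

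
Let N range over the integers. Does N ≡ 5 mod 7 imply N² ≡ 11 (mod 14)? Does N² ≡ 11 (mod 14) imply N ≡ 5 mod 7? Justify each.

Neither direction holds.

(→) This fails: take N = 12. Then 12 ≡ 5 (mod 7), but 12² = 144 ≡ 4 (mod 14), not 11.

(←) This fails: take N = 9. Then 9² = 81 ≡ 11 (mod 14), yet 9 ≡ 2 (mod 7), not 5.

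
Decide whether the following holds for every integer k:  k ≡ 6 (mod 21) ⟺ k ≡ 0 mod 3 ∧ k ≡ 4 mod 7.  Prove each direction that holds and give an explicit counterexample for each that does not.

Both directions fail.

Forward direction. This fails: k = 6 gives 6 ≡ 6 (mod 21) but 6 ≡ 6 (mod 7), so the conjunction on the right does not hold.

Converse. This fails: k = 18 satisfies both congruences on the right (18 ≡ 0 mod 3 and 18 ≡ 4 mod 7) yet 18 ≡ 18 (mod 21), not 6.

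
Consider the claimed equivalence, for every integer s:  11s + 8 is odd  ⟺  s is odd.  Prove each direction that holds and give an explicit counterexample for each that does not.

Both implications hold.

[⇐] Suppose s is odd; write s = 2j + 1. Then 11s + 8 = 11·(2j + 1) + 8 = 2·11j + 19, which is odd.

[⇒] Suppose 11s + 8 is odd. Since 11 is odd, 11s and s have the same parity, so 11s + 8 ≡ s + 8 (mod 2). As 8 is even, 11s + 8 is odd exactly when s is odd. Thus s is odd.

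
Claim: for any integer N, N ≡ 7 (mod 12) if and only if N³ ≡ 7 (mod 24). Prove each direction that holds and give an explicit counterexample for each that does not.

(⇒) fails; (⇐) holds.

(→) This fails: take N = 19. Then 19 ≡ 7 (mod 12), but 19³ = 6859 ≡ 19 (mod 24), not 7.

(←) Conversely, the residues r modulo 24 with r³ ≡ 7 (mod 24) are exactly {7}, and each is ≡ 7 (mod 12).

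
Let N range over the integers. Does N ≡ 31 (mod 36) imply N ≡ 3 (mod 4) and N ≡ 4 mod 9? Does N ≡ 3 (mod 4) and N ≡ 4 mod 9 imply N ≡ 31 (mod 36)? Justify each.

Both implications hold.

[⇒] Suppose N ≡ 31 (mod 36); write N = 36j + 31. Since 4 ∣ 36, reducing mod 4 gives N ≡ 31 ≡ 3 (mod 4); since 9 ∣ 36, reducing mod 9 gives N ≡ 31 ≡ 4 (mod 9).

[⇐] Conversely, if N ≡ 3 (mod 4) and N ≡ 4 (mod 9), then by the Chinese remainder theorem N ≡ 31 (mod 36). This is exactly N ≡ 31 (mod 36).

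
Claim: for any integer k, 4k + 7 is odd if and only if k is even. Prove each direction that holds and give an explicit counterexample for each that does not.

(→) This fails: take k = 7. Then 4k + 7 = 35, which is odd, yet k = 7 is odd, not even.

(←) Suppose k is even. Since 4 is even, 4k is even for every k, so 4k + 7 has the same parity as 7, which is odd. Hence 4k + 7 is odd.

Not equivalent: only (⇐) holds.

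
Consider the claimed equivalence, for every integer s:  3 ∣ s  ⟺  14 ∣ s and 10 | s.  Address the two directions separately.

(→) This fails: take s = 3. Certainly 3 ∣ 3, but 14 ∤ 3.

(←) This fails: take s = 70. Both 14 ∣ 70 and 10 ∣ 70, yet 70 is not a multiple of 3 (since 70 = 23·3 + 1), so 3 ∤ 70.

Both directions fail.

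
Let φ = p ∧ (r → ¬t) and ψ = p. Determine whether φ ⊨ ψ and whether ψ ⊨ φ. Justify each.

(⇒) holds; (⇐) fails.

(⟹) Assume the antecedent. If t is true, the antecedent forces (t = T, r = F, p = T), and p holds there. If t is false, the antecedent forces (t = F, r = F, p = T) or (t = F, r = T, p = T), and p holds there. Either way p holds.

(⟸) This fails. Under t = T, r = T, p = T, the left side is false but the right side is true.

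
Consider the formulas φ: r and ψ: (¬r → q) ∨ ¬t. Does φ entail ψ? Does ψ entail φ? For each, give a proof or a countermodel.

Only the forward implication holds.

(⇒) Assume the antecedent. If r is true, (¬r → q) ∨ ¬t reduces to true regardless of the other variables. If r is false, the antecedent cannot hold. Either way (¬r → q) ∨ ¬t holds.

(⇐) This fails. Under r = F, t = F, q = F, the left side is false but the right side is true.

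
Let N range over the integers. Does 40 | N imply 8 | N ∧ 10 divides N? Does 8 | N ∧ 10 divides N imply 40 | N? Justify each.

Forward direction. If 40 ∣ N, write N = 40q. Since 40 = 5·8, N = 8·(5q), so 8 ∣ N; and since 40 = 4·10, N = 10·(4q), so 10 ∣ N.

Converse. Suppose 8 ∣ N and 10 ∣ N. Any common multiple of 8 and 10 is a multiple of their lcm; here lcm(8, 10) = 8·10/gcd(8, 10) = 80/2 = 40, so 40 ∣ N.

Both implications hold.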